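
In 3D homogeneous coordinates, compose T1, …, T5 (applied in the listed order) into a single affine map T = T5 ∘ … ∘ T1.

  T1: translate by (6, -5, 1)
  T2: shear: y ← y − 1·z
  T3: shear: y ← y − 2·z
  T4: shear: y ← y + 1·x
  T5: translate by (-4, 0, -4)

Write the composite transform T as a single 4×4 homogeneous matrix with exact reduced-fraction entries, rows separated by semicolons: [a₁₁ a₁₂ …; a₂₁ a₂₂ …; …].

T1 = [1 0 0 6; 0 1 0 -5; 0 0 1 1; 0 0 0 1]
T2·T1 = [1 0 0 6; 0 1 -1 -6; 0 0 1 1; 0 0 0 1]
T3·…·T1 = [1 0 0 6; 0 1 -3 -8; 0 0 1 1; 0 0 0 1]
T4·…·T1 = [1 0 0 6; 1 1 -3 -2; 0 0 1 1; 0 0 0 1]
T5·…·T1 = [1 0 0 2; 1 1 -3 -2; 0 0 1 -3; 0 0 0 1]

T = [1 0 0 2; 1 1 -3 -2; 0 0 1 -3; 0 0 0 1]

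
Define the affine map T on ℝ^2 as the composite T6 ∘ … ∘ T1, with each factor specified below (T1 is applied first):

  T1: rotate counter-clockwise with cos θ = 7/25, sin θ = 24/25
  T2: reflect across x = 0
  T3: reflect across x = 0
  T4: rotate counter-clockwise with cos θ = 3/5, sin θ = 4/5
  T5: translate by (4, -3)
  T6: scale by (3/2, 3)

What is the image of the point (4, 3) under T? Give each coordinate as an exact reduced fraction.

T(p) = (-6/5, -24/5)

T1 rotate counter-clockwise with cos θ = 7/25, sin θ = 24/25: (4, 3) → (-44/25, 117/25)
T2 reflect across x = 0: (-44/25, 117/25) → (44/25, 117/25)
T3 reflect across x = 0: (44/25, 117/25) → (-44/25, 117/25)
T4 rotate counter-clockwise with cos θ = 3/5, sin θ = 4/5: (-44/25, 117/25) → (-24/5, 7/5)
T5 translate by (4, -3): (-24/5, 7/5) → (-4/5, -8/5)
T6 scale by (3/2, 3): (-4/5, -8/5) → (-6/5, -24/5)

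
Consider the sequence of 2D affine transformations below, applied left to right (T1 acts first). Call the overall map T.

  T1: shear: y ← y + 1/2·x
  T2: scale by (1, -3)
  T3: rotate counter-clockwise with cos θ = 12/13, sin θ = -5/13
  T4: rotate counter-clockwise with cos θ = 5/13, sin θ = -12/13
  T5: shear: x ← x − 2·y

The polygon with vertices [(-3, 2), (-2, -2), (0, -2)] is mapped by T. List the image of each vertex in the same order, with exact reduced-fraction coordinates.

image vertices: (-15/2, 3), (5, 2), (6, 0)

T1 shear: y ← y + 1/2·x: (-3, 2) → (-3, 1/2); (-2, -2) → (-2, -3); (0, -2) → (0, -2)
T2 scale by (1, -3): (-3, 1/2) → (-3, -3/2); (-2, -3) → (-2, 9); (0, -2) → (0, 6)
T3 rotate counter-clockwise with cos θ = 12/13, sin θ = -5/13: (-3, -3/2) → (-87/26, -3/13); (-2, 9) → (21/13, 118/13); (0, 6) → (30/13, 72/13)
T4 rotate counter-clockwise with cos θ = 5/13, sin θ = -12/13: (-87/26, -3/13) → (-3/2, 3); (21/13, 118/13) → (9, 2); (30/13, 72/13) → (6, 0)
T5 shear: x ← x − 2·y: (-3/2, 3) → (-15/2, 3); (9, 2) → (5, 2); (6, 0) → (6, 0)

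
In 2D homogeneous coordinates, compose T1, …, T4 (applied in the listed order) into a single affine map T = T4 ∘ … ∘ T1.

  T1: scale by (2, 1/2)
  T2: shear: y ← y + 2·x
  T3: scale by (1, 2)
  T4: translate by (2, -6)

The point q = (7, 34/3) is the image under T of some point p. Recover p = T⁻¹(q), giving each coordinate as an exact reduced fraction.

p = (5/2, -8/3)

T1 = [2 0 0; 0 1/2 0; 0 0 1]
T2·T1 = [2 0 0; 4 1/2 0; 0 0 1]
T3·…·T1 = [2 0 0; 8 1 0; 0 0 1]
T4·…·T1 = [2 0 2; 8 1 -6; 0 0 1]
det M = 2; M⁻¹ = [1/2 0 -1; -4 1 14; 0 0 1]
M⁻¹ · (7, 34/3)ᵀ = (5/2, -8/3)ᵀ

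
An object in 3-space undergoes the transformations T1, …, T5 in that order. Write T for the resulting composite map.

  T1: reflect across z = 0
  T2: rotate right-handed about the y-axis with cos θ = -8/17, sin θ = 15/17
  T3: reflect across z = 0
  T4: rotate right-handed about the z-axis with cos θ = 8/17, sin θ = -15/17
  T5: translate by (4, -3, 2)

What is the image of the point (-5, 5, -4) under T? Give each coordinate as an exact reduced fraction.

T1 reflect across z = 0: (-5, 5, -4) → (-5, 5, 4)
T2 rotate right-handed about the y-axis with cos θ = -8/17, sin θ = 15/17: (-5, 5, 4) → (100/17, 5, 43/17)
T3 reflect across z = 0: (100/17, 5, 43/17) → (100/17, 5, -43/17)
T4 rotate right-handed about the z-axis with cos θ = 8/17, sin θ = -15/17: (100/17, 5, -43/17) → (2075/289, -820/289, -43/17)
T5 translate by (4, -3, 2): (2075/289, -820/289, -43/17) → (3231/289, -1687/289, -9/17)

T(p) = (3231/289, -1687/289, -9/17)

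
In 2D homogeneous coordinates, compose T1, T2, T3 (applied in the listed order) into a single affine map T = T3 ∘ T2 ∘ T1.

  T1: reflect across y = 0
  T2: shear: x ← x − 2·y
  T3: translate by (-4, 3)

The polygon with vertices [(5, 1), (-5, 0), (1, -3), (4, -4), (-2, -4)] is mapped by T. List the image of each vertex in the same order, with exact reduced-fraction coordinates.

T1 reflect across y = 0: (5, 1) → (5, -1); (-5, 0) → (-5, 0); (1, -3) → (1, 3); (4, -4) → (4, 4); (-2, -4) → (-2, 4)
T2 shear: x ← x − 2·y: (5, -1) → (7, -1); (-5, 0) → (-5, 0); (1, 3) → (-5, 3); (4, 4) → (-4, 4); (-2, 4) → (-10, 4)
T3 translate by (-4, 3): (7, -1) → (3, 2); (-5, 0) → (-9, 3); (-5, 3) → (-9, 6); (-4, 4) → (-8, 7); (-10, 4) → (-14, 7)

image vertices: (3, 2), (-9, 3), (-9, 6), (-8, 7), (-14, 7)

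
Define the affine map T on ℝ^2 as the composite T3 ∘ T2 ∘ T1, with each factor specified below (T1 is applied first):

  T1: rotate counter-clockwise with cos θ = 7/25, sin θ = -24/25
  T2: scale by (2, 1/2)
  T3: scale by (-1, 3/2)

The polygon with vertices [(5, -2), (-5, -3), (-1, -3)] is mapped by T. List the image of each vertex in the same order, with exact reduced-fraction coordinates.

T1 rotate counter-clockwise with cos θ = 7/25, sin θ = -24/25: (5, -2) → (-13/25, -134/25); (-5, -3) → (-107/25, 99/25); (-1, -3) → (-79/25, 3/25)
T2 scale by (2, 1/2): (-13/25, -134/25) → (-26/25, -67/25); (-107/25, 99/25) → (-214/25, 99/50); (-79/25, 3/25) → (-158/25, 3/50)
T3 scale by (-1, 3/2): (-26/25, -67/25) → (26/25, -201/50); (-214/25, 99/50) → (214/25, 297/100); (-158/25, 3/50) → (158/25, 9/100)

image vertices: (26/25, -201/50), (214/25, 297/100), (158/25, 9/100)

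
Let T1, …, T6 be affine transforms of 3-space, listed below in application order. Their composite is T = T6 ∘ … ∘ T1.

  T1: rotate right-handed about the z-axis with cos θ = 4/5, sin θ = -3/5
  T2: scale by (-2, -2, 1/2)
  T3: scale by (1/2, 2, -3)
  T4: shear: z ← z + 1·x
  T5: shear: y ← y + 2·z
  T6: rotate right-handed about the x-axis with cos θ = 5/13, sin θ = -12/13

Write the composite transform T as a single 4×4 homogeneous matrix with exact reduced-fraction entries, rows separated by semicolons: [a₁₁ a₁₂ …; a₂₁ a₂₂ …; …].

T = [-4/5 -3/5 0 0; -28/65 -146/65 -33/13 0; -68/65 249/65 57/26 0; 0 0 0 1]

T1 = [4/5 3/5 0 0; -3/5 4/5 0 0; 0 0 1 0; 0 0 0 1]
T2·T1 = [-8/5 -6/5 0 0; 6/5 -8/5 0 0; 0 0 1/2 0; 0 0 0 1]
T3·…·T1 = [-4/5 -3/5 0 0; 12/5 -16/5 0 0; 0 0 -3/2 0; 0 0 0 1]
T4·…·T1 = [-4/5 -3/5 0 0; 12/5 -16/5 0 0; -4/5 -3/5 -3/2 0; 0 0 0 1]
T5·…·T1 = [-4/5 -3/5 0 0; 4/5 -22/5 -3 0; -4/5 -3/5 -3/2 0; 0 0 0 1]
T6·…·T1 = [-4/5 -3/5 0 0; -28/65 -146/65 -33/13 0; -68/65 249/65 57/26 0; 0 0 0 1]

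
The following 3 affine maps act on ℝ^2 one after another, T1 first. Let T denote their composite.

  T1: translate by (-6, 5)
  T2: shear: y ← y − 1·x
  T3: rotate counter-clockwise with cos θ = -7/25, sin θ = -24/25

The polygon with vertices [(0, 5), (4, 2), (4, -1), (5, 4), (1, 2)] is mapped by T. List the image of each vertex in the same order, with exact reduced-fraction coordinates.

image vertices: (426/25, 32/25), (46/5, -3/5), (158/25, 6/25), (247/25, -46/25), (323/25, 36/25)

T1 translate by (-6, 5): (0, 5) → (-6, 10); (4, 2) → (-2, 7); (4, -1) → (-2, 4); (5, 4) → (-1, 9); (1, 2) → (-5, 7)
T2 shear: y ← y − 1·x: (-6, 10) → (-6, 16); (-2, 7) → (-2, 9); (-2, 4) → (-2, 6); (-1, 9) → (-1, 10); (-5, 7) → (-5, 12)
T3 rotate counter-clockwise with cos θ = -7/25, sin θ = -24/25: (-6, 16) → (426/25, 32/25); (-2, 9) → (46/5, -3/5); (-2, 6) → (158/25, 6/25); (-1, 10) → (247/25, -46/25); (-5, 12) → (323/25, 36/25)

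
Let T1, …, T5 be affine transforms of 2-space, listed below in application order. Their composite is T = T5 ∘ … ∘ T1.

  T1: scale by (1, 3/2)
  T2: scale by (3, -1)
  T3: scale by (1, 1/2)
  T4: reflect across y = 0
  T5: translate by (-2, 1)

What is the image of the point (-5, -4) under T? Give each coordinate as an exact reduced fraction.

T(p) = (-17, -2)

T1 scale by (1, 3/2): (-5, -4) → (-5, -6)
T2 scale by (3, -1): (-5, -6) → (-15, 6)
T3 scale by (1, 1/2): (-15, 6) → (-15, 3)
T4 reflect across y = 0: (-15, 3) → (-15, -3)
T5 translate by (-2, 1): (-15, -3) → (-17, -2)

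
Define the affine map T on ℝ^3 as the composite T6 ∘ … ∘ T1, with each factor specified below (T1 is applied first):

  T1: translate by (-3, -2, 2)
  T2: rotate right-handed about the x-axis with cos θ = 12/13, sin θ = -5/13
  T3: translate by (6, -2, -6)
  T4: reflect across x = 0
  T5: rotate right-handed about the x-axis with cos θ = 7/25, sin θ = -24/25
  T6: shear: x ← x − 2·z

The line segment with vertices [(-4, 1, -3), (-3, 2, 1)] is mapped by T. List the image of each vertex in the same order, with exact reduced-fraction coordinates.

image vertices: (-549/325, -2341/325, 437/325), (12/65, -217/65, -6/65)

T1 translate by (-3, -2, 2): (-4, 1, -3) → (-7, -1, -1); (-3, 2, 1) → (-6, 0, 3)
T2 rotate right-handed about the x-axis with cos θ = 12/13, sin θ = -5/13: (-7, -1, -1) → (-7, -17/13, -7/13); (-6, 0, 3) → (-6, 15/13, 36/13)
T3 translate by (6, -2, -6): (-7, -17/13, -7/13) → (-1, -43/13, -85/13); (-6, 15/13, 36/13) → (0, -11/13, -42/13)
T4 reflect across x = 0: (-1, -43/13, -85/13) → (1, -43/13, -85/13); (0, -11/13, -42/13) → (0, -11/13, -42/13)
T5 rotate right-handed about the x-axis with cos θ = 7/25, sin θ = -24/25: (1, -43/13, -85/13) → (1, -2341/325, 437/325); (0, -11/13, -42/13) → (0, -217/65, -6/65)
T6 shear: x ← x − 2·z: (1, -2341/325, 437/325) → (-549/325, -2341/325, 437/325); (0, -217/65, -6/65) → (12/65, -217/65, -6/65)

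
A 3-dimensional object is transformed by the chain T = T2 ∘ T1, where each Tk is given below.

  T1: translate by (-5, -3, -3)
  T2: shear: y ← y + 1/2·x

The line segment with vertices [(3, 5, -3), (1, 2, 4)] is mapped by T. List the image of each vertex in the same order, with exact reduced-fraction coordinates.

image vertices: (-2, 1, -6), (-4, -3, 1)

T1 translate by (-5, -3, -3): (3, 5, -3) → (-2, 2, -6); (1, 2, 4) → (-4, -1, 1)
T2 shear: y ← y + 1/2·x: (-2, 2, -6) → (-2, 1, -6); (-4, -1, 1) → (-4, -3, 1)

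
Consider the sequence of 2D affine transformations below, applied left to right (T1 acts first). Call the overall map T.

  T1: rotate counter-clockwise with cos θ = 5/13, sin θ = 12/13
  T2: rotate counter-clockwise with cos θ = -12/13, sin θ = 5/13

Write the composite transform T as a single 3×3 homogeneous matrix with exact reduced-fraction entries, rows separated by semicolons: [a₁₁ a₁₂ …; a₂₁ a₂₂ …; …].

T = [-120/169 119/169 0; -119/169 -120/169 0; 0 0 1]

T1 = [5/13 -12/13 0; 12/13 5/13 0; 0 0 1]
T2·T1 = [-120/169 119/169 0; -119/169 -120/169 0; 0 0 1]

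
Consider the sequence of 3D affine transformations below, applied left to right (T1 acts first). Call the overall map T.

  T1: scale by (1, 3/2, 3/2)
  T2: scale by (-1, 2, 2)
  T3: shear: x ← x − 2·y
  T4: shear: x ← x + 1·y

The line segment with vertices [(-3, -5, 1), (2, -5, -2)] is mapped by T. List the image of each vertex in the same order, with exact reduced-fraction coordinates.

image vertices: (18, -15, 3), (13, -15, -6)

T1 scale by (1, 3/2, 3/2): (-3, -5, 1) → (-3, -15/2, 3/2); (2, -5, -2) → (2, -15/2, -3)
T2 scale by (-1, 2, 2): (-3, -15/2, 3/2) → (3, -15, 3); (2, -15/2, -3) → (-2, -15, -6)
T3 shear: x ← x − 2·y: (3, -15, 3) → (33, -15, 3); (-2, -15, -6) → (28, -15, -6)
T4 shear: x ← x + 1·y: (33, -15, 3) → (18, -15, 3); (28, -15, -6) → (13, -15, -6)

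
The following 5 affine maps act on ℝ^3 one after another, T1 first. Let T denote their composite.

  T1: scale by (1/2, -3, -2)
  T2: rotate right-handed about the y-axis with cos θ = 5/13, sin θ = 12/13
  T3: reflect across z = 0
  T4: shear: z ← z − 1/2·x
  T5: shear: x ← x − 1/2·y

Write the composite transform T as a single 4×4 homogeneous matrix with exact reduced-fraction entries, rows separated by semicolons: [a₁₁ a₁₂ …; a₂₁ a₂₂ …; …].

T = [5/26 3/2 -24/13 0; 0 -3 0 0; 19/52 0 22/13 0; 0 0 0 1]

T1 = [1/2 0 0 0; 0 -3 0 0; 0 0 -2 0; 0 0 0 1]
T2·T1 = [5/26 0 -24/13 0; 0 -3 0 0; -6/13 0 -10/13 0; 0 0 0 1]
T3·…·T1 = [5/26 0 -24/13 0; 0 -3 0 0; 6/13 0 10/13 0; 0 0 0 1]
T4·…·T1 = [5/26 0 -24/13 0; 0 -3 0 0; 19/52 0 22/13 0; 0 0 0 1]
T5·…·T1 = [5/26 3/2 -24/13 0; 0 -3 0 0; 19/52 0 22/13 0; 0 0 0 1]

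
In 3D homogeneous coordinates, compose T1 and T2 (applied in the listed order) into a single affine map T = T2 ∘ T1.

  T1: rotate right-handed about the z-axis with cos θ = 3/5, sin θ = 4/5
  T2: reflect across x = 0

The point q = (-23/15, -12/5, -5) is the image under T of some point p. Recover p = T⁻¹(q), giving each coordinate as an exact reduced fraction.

T1 = [3/5 -4/5 0 0; 4/5 3/5 0 0; 0 0 1 0; 0 0 0 1]
T2·T1 = [-3/5 4/5 0 0; 4/5 3/5 0 0; 0 0 1 0; 0 0 0 1]
det M = -1; M⁻¹ = [-3/5 4/5 0 0; 4/5 3/5 0 0; 0 0 1 0; 0 0 0 1]
M⁻¹ · (-23/15, -12/5, -5)ᵀ = (-1, -8/3, -5)ᵀ

p = (-1, -8/3, -5)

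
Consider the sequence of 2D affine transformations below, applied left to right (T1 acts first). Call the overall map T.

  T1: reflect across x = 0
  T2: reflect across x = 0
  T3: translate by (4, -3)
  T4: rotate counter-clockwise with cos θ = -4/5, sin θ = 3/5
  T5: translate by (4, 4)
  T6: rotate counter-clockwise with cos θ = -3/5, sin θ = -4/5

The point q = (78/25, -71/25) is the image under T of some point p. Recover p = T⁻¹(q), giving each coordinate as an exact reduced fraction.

p = (-1, 5)

T1 = [-1 0 0; 0 1 0; 0 0 1]
T2·T1 = [1 0 0; 0 1 0; 0 0 1]
T3·…·T1 = [1 0 4; 0 1 -3; 0 0 1]
T4·…·T1 = [-4/5 -3/5 -7/5; 3/5 -4/5 24/5; 0 0 1]
T5·…·T1 = [-4/5 -3/5 13/5; 3/5 -4/5 44/5; 0 0 1]
T6·…·T1 = [24/25 -7/25 137/25; 7/25 24/25 -184/25; 0 0 1]
det M = 1; M⁻¹ = [24/25 7/25 -16/5; -7/25 24/25 43/5; 0 0 1]
M⁻¹ · (78/25, -71/25)ᵀ = (-1, 5)ᵀ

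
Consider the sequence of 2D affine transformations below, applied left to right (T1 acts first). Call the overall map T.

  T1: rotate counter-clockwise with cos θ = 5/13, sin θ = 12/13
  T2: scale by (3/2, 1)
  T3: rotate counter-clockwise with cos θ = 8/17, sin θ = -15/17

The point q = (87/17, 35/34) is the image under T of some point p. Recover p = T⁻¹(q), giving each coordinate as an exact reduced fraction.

T1 = [5/13 -12/13 0; 12/13 5/13 0; 0 0 1]
T2·T1 = [15/26 -18/13 0; 12/13 5/13 0; 0 0 1]
T3·…·T1 = [240/221 -69/221 0; -33/442 310/221 0; 0 0 1]
det M = 3/2; M⁻¹ = [620/663 46/221 0; 11/221 160/221 0; 0 0 1]
M⁻¹ · (87/17, 35/34)ᵀ = (5, 1)ᵀ

p = (5, 1)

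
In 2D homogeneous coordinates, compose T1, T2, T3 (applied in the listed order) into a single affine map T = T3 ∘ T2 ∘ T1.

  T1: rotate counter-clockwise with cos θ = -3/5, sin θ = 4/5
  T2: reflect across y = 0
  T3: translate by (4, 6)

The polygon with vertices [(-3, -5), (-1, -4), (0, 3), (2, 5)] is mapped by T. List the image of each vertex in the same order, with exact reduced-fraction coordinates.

image vertices: (49/5, 27/5), (39/5, 22/5), (8/5, 39/5), (-6/5, 37/5)

T1 rotate counter-clockwise with cos θ = -3/5, sin θ = 4/5: (-3, -5) → (29/5, 3/5); (-1, -4) → (19/5, 8/5); (0, 3) → (-12/5, -9/5); (2, 5) → (-26/5, -7/5)
T2 reflect across y = 0: (29/5, 3/5) → (29/5, -3/5); (19/5, 8/5) → (19/5, -8/5); (-12/5, -9/5) → (-12/5, 9/5); (-26/5, -7/5) → (-26/5, 7/5)
T3 translate by (4, 6): (29/5, -3/5) → (49/5, 27/5); (19/5, -8/5) → (39/5, 22/5); (-12/5, 9/5) → (8/5, 39/5); (-26/5, 7/5) → (-6/5, 37/5)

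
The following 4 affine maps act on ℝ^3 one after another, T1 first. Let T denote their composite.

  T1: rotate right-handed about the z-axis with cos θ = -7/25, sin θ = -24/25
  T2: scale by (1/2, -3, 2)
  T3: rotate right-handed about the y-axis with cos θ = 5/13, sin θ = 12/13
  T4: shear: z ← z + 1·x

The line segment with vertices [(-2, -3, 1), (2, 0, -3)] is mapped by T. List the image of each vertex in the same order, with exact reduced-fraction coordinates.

T1 rotate right-handed about the z-axis with cos θ = -7/25, sin θ = -24/25: (-2, -3, 1) → (-58/25, 69/25, 1); (2, 0, -3) → (-14/25, -48/25, -3)
T2 scale by (1/2, -3, 2): (-58/25, 69/25, 1) → (-29/25, -207/25, 2); (-14/25, -48/25, -3) → (-7/25, 144/25, -6)
T3 rotate right-handed about the y-axis with cos θ = 5/13, sin θ = 12/13: (-29/25, -207/25, 2) → (7/5, -207/25, 46/25); (-7/25, 144/25, -6) → (-367/65, 144/25, -666/325)
T4 shear: z ← z + 1·x: (7/5, -207/25, 46/25) → (7/5, -207/25, 81/25); (-367/65, 144/25, -666/325) → (-367/65, 144/25, -2501/325)

image vertices: (7/5, -207/25, 81/25), (-367/65, 144/25, -2501/325)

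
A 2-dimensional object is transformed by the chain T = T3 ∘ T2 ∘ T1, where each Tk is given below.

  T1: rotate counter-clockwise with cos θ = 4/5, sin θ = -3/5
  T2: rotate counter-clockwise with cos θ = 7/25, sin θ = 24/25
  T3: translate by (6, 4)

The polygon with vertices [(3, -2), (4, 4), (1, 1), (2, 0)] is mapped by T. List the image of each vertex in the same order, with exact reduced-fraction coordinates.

image vertices: (48/5, 21/5), (34/5, 48/5), (31/5, 27/5), (38/5, 26/5)

T1 rotate counter-clockwise with cos θ = 4/5, sin θ = -3/5: (3, -2) → (6/5, -17/5); (4, 4) → (28/5, 4/5); (1, 1) → (7/5, 1/5); (2, 0) → (8/5, -6/5)
T2 rotate counter-clockwise with cos θ = 7/25, sin θ = 24/25: (6/5, -17/5) → (18/5, 1/5); (28/5, 4/5) → (4/5, 28/5); (7/5, 1/5) → (1/5, 7/5); (8/5, -6/5) → (8/5, 6/5)
T3 translate by (6, 4): (18/5, 1/5) → (48/5, 21/5); (4/5, 28/5) → (34/5, 48/5); (1/5, 7/5) → (31/5, 27/5); (8/5, 6/5) → (38/5, 26/5)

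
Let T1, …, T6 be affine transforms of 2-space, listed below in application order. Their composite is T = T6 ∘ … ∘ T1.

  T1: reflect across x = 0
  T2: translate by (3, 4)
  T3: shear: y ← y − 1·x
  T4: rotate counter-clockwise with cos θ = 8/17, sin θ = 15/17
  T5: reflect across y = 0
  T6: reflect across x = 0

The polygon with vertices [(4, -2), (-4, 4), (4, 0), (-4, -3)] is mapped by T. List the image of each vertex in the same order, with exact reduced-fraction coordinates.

image vertices: (53/17, -9/17), (-41/17, -113/17), (83/17, -25/17), (-146/17, -57/17)

T1 reflect across x = 0: (4, -2) → (-4, -2); (-4, 4) → (4, 4); (4, 0) → (-4, 0); (-4, -3) → (4, -3)
T2 translate by (3, 4): (-4, -2) → (-1, 2); (4, 4) → (7, 8); (-4, 0) → (-1, 4); (4, -3) → (7, 1)
T3 shear: y ← y − 1·x: (-1, 2) → (-1, 3); (7, 8) → (7, 1); (-1, 4) → (-1, 5); (7, 1) → (7, -6)
T4 rotate counter-clockwise with cos θ = 8/17, sin θ = 15/17: (-1, 3) → (-53/17, 9/17); (7, 1) → (41/17, 113/17); (-1, 5) → (-83/17, 25/17); (7, -6) → (146/17, 57/17)
T5 reflect across y = 0: (-53/17, 9/17) → (-53/17, -9/17); (41/17, 113/17) → (41/17, -113/17); (-83/17, 25/17) → (-83/17, -25/17); (146/17, 57/17) → (146/17, -57/17)
T6 reflect across x = 0: (-53/17, -9/17) → (53/17, -9/17); (41/17, -113/17) → (-41/17, -113/17); (-83/17, -25/17) → (83/17, -25/17); (146/17, -57/17) → (-146/17, -57/17)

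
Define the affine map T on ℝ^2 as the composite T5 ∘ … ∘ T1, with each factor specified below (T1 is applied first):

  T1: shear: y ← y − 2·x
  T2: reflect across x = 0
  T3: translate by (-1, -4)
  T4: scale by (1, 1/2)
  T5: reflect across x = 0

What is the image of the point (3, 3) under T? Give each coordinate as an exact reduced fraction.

T1 shear: y ← y − 2·x: (3, 3) → (3, -3)
T2 reflect across x = 0: (3, -3) → (-3, -3)
T3 translate by (-1, -4): (-3, -3) → (-4, -7)
T4 scale by (1, 1/2): (-4, -7) → (-4, -7/2)
T5 reflect across x = 0: (-4, -7/2) → (4, -7/2)

T(p) = (4, -7/2)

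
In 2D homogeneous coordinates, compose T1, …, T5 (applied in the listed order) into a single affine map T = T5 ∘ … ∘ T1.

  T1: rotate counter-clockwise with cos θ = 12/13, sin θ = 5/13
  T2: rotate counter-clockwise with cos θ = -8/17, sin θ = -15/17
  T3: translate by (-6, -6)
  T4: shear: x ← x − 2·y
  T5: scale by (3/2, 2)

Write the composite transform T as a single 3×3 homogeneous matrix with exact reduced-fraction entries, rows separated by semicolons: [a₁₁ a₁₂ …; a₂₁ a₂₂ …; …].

T = [1257/442 393/221 9; -440/221 -42/221 -12; 0 0 1]

T1 = [12/13 -5/13 0; 5/13 12/13 0; 0 0 1]
T2·T1 = [-21/221 220/221 0; -220/221 -21/221 0; 0 0 1]
T3·…·T1 = [-21/221 220/221 -6; -220/221 -21/221 -6; 0 0 1]
T4·…·T1 = [419/221 262/221 6; -220/221 -21/221 -6; 0 0 1]
T5·…·T1 = [1257/442 393/221 9; -440/221 -42/221 -12; 0 0 1]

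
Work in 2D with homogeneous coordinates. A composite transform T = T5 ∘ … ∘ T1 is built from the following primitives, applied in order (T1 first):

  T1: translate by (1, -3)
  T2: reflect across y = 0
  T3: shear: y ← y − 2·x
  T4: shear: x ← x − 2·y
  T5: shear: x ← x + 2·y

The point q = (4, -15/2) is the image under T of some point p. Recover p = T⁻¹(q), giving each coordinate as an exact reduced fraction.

p = (3, 5/2)

T1 = [1 0 1; 0 1 -3; 0 0 1]
T2·T1 = [1 0 1; 0 -1 3; 0 0 1]
T3·…·T1 = [1 0 1; -2 -1 1; 0 0 1]
T4·…·T1 = [5 2 -1; -2 -1 1; 0 0 1]
T5·…·T1 = [1 0 1; -2 -1 1; 0 0 1]
det M = -1; M⁻¹ = [1 0 -1; -2 -1 3; 0 0 1]
M⁻¹ · (4, -15/2)ᵀ = (3, 5/2)ᵀ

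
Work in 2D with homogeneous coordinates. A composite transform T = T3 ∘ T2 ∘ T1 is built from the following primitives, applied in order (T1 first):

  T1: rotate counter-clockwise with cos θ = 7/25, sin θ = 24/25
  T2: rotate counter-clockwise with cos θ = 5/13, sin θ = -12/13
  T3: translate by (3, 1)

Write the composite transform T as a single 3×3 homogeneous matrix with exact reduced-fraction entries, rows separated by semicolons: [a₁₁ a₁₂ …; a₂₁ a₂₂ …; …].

T1 = [7/25 -24/25 0; 24/25 7/25 0; 0 0 1]
T2·T1 = [323/325 -36/325 0; 36/325 323/325 0; 0 0 1]
T3·…·T1 = [323/325 -36/325 3; 36/325 323/325 1; 0 0 1]

T = [323/325 -36/325 3; 36/325 323/325 1; 0 0 1]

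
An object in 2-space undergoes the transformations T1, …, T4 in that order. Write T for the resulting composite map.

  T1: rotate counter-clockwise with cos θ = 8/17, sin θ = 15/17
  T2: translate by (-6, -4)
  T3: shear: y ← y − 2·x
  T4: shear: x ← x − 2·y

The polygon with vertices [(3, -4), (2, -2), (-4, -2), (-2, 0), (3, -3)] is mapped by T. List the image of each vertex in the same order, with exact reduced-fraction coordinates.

image vertices: (20/17, -19/17), (-172/17, 58/17), (-232/17, 64/17), (-394/17, 138/17), (-71/17, 19/17)

T1 rotate counter-clockwise with cos θ = 8/17, sin θ = 15/17: (3, -4) → (84/17, 13/17); (2, -2) → (46/17, 14/17); (-4, -2) → (-2/17, -76/17); (-2, 0) → (-16/17, -30/17); (3, -3) → (69/17, 21/17)
T2 translate by (-6, -4): (84/17, 13/17) → (-18/17, -55/17); (46/17, 14/17) → (-56/17, -54/17); (-2/17, -76/17) → (-104/17, -144/17); (-16/17, -30/17) → (-118/17, -98/17); (69/17, 21/17) → (-33/17, -47/17)
T3 shear: y ← y − 2·x: (-18/17, -55/17) → (-18/17, -19/17); (-56/17, -54/17) → (-56/17, 58/17); (-104/17, -144/17) → (-104/17, 64/17); (-118/17, -98/17) → (-118/17, 138/17); (-33/17, -47/17) → (-33/17, 19/17)
T4 shear: x ← x − 2·y: (-18/17, -19/17) → (20/17, -19/17); (-56/17, 58/17) → (-172/17, 58/17); (-104/17, 64/17) → (-232/17, 64/17); (-118/17, 138/17) → (-394/17, 138/17); (-33/17, 19/17) → (-71/17, 19/17)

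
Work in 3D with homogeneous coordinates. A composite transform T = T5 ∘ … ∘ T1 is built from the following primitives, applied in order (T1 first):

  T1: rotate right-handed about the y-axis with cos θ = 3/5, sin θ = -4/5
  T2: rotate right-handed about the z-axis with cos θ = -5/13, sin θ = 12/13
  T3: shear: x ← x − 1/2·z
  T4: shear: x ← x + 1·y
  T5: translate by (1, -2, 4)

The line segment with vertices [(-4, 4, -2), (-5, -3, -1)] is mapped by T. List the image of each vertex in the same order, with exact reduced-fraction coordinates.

T1 rotate right-handed about the y-axis with cos θ = 3/5, sin θ = -4/5: (-4, 4, -2) → (-4/5, 4, -22/5); (-5, -3, -1) → (-11/5, -3, -23/5)
T2 rotate right-handed about the z-axis with cos θ = -5/13, sin θ = 12/13: (-4/5, 4, -22/5) → (-44/13, -148/65, -22/5); (-11/5, -3, -23/5) → (47/13, -57/65, -23/5)
T3 shear: x ← x − 1/2·z: (-44/13, -148/65, -22/5) → (-77/65, -148/65, -22/5); (47/13, -57/65, -23/5) → (769/130, -57/65, -23/5)
T4 shear: x ← x + 1·y: (-77/65, -148/65, -22/5) → (-45/13, -148/65, -22/5); (769/130, -57/65, -23/5) → (131/26, -57/65, -23/5)
T5 translate by (1, -2, 4): (-45/13, -148/65, -22/5) → (-32/13, -278/65, -2/5); (131/26, -57/65, -23/5) → (157/26, -187/65, -3/5)

image vertices: (-32/13, -278/65, -2/5), (157/26, -187/65, -3/5)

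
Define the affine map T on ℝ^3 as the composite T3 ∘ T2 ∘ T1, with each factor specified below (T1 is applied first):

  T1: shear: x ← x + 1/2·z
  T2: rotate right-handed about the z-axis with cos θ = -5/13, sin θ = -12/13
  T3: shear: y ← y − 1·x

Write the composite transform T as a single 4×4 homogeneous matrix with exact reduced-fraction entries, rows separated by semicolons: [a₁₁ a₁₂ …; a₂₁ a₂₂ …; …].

T1 = [1 0 1/2 0; 0 1 0 0; 0 0 1 0; 0 0 0 1]
T2·T1 = [-5/13 12/13 -5/26 0; -12/13 -5/13 -6/13 0; 0 0 1 0; 0 0 0 1]
T3·…·T1 = [-5/13 12/13 -5/26 0; -7/13 -17/13 -7/26 0; 0 0 1 0; 0 0 0 1]

T = [-5/13 12/13 -5/26 0; -7/13 -17/13 -7/26 0; 0 0 1 0; 0 0 0 1]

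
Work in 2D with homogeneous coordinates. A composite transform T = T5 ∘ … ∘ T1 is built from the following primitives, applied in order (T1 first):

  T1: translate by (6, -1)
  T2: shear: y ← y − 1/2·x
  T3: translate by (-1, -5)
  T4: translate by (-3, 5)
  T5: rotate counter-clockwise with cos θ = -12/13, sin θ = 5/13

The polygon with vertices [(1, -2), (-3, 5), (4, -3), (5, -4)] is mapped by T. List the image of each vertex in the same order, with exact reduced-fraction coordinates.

image vertices: (-7/26, 93/13), (-1/26, -35/13), (-27/13, 138/13), (-63/26, 161/13)

T1 translate by (6, -1): (1, -2) → (7, -3); (-3, 5) → (3, 4); (4, -3) → (10, -4); (5, -4) → (11, -5)
T2 shear: y ← y − 1/2·x: (7, -3) → (7, -13/2); (3, 4) → (3, 5/2); (10, -4) → (10, -9); (11, -5) → (11, -21/2)
T3 translate by (-1, -5): (7, -13/2) → (6, -23/2); (3, 5/2) → (2, -5/2); (10, -9) → (9, -14); (11, -21/2) → (10, -31/2)
T4 translate by (-3, 5): (6, -23/2) → (3, -13/2); (2, -5/2) → (-1, 5/2); (9, -14) → (6, -9); (10, -31/2) → (7, -21/2)
T5 rotate counter-clockwise with cos θ = -12/13, sin θ = 5/13: (3, -13/2) → (-7/26, 93/13); (-1, 5/2) → (-1/26, -35/13); (6, -9) → (-27/13, 138/13); (7, -21/2) → (-63/26, 161/13)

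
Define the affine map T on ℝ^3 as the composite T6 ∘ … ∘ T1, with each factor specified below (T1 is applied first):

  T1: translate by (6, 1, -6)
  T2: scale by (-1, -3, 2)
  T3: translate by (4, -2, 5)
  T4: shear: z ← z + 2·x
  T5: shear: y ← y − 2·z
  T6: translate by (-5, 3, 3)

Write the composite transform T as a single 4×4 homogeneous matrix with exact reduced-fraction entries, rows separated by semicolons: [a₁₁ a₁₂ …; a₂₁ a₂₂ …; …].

T = [-1 0 0 -7; 4 -3 -4 20; -2 0 2 -8; 0 0 0 1]

T1 = [1 0 0 6; 0 1 0 1; 0 0 1 -6; 0 0 0 1]
T2·T1 = [-1 0 0 -6; 0 -3 0 -3; 0 0 2 -12; 0 0 0 1]
T3·…·T1 = [-1 0 0 -2; 0 -3 0 -5; 0 0 2 -7; 0 0 0 1]
T4·…·T1 = [-1 0 0 -2; 0 -3 0 -5; -2 0 2 -11; 0 0 0 1]
T5·…·T1 = [-1 0 0 -2; 4 -3 -4 17; -2 0 2 -11; 0 0 0 1]
T6·…·T1 = [-1 0 0 -7; 4 -3 -4 20; -2 0 2 -8; 0 0 0 1]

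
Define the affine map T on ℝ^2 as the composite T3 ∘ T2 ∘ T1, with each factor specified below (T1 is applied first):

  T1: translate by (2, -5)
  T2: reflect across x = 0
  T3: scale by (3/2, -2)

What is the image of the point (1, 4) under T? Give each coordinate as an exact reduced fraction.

T1 translate by (2, -5): (1, 4) → (3, -1)
T2 reflect across x = 0: (3, -1) → (-3, -1)
T3 scale by (3/2, -2): (-3, -1) → (-9/2, 2)

T(p) = (-9/2, 2)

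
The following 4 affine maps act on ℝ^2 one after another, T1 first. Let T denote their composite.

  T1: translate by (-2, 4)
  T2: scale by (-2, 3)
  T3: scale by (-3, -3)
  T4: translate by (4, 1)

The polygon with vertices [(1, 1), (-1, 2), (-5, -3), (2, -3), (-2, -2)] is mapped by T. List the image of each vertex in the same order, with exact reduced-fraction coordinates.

image vertices: (-2, -44), (-14, -53), (-38, -8), (4, -8), (-20, -17)

T1 translate by (-2, 4): (1, 1) → (-1, 5); (-1, 2) → (-3, 6); (-5, -3) → (-7, 1); (2, -3) → (0, 1); (-2, -2) → (-4, 2)
T2 scale by (-2, 3): (-1, 5) → (2, 15); (-3, 6) → (6, 18); (-7, 1) → (14, 3); (0, 1) → (0, 3); (-4, 2) → (8, 6)
T3 scale by (-3, -3): (2, 15) → (-6, -45); (6, 18) → (-18, -54); (14, 3) → (-42, -9); (0, 3) → (0, -9); (8, 6) → (-24, -18)
T4 translate by (4, 1): (-6, -45) → (-2, -44); (-18, -54) → (-14, -53); (-42, -9) → (-38, -8); (0, -9) → (4, -8); (-24, -18) → (-20, -17)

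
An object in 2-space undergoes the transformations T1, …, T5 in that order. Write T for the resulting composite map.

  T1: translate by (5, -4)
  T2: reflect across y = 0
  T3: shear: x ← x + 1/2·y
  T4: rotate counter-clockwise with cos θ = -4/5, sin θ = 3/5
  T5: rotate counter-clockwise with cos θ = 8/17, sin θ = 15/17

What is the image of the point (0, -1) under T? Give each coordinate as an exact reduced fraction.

T1 translate by (5, -4): (0, -1) → (5, -5)
T2 reflect across y = 0: (5, -5) → (5, 5)
T3 shear: x ← x + 1/2·y: (5, 5) → (15/2, 5)
T4 rotate counter-clockwise with cos θ = -4/5, sin θ = 3/5: (15/2, 5) → (-9, 1/2)
T5 rotate counter-clockwise with cos θ = 8/17, sin θ = 15/17: (-9, 1/2) → (-159/34, -131/17)

T(p) = (-159/34, -131/17)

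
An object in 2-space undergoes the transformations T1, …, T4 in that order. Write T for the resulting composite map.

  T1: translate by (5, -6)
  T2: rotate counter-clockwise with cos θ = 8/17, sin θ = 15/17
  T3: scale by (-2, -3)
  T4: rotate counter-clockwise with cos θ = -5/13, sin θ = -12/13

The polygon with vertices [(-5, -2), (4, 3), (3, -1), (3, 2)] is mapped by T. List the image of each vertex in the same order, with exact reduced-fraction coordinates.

T1 translate by (5, -6): (-5, -2) → (0, -8); (4, 3) → (9, -3); (3, -1) → (8, -7); (3, 2) → (8, -4)
T2 rotate counter-clockwise with cos θ = 8/17, sin θ = 15/17: (0, -8) → (120/17, -64/17); (9, -3) → (117/17, 111/17); (8, -7) → (169/17, 64/17); (8, -4) → (124/17, 88/17)
T3 scale by (-2, -3): (120/17, -64/17) → (-240/17, 192/17); (117/17, 111/17) → (-234/17, -333/17); (169/17, 64/17) → (-338/17, -192/17); (124/17, 88/17) → (-248/17, -264/17)
T4 rotate counter-clockwise with cos θ = -5/13, sin θ = -12/13: (-240/17, 192/17) → (3504/221, 1920/221); (-234/17, -333/17) → (-2826/221, 4473/221); (-338/17, -192/17) → (-614/221, 5016/221); (-248/17, -264/17) → (-1928/221, 4296/221)

image vertices: (3504/221, 1920/221), (-2826/221, 4473/221), (-614/221, 5016/221), (-1928/221, 4296/221)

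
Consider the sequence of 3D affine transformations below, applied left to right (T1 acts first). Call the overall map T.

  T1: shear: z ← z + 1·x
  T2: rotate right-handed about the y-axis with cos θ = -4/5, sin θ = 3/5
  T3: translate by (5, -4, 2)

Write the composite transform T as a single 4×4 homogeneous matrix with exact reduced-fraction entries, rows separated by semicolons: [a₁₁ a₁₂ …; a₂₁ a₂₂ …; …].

T1 = [1 0 0 0; 0 1 0 0; 1 0 1 0; 0 0 0 1]
T2·T1 = [-1/5 0 3/5 0; 0 1 0 0; -7/5 0 -4/5 0; 0 0 0 1]
T3·…·T1 = [-1/5 0 3/5 5; 0 1 0 -4; -7/5 0 -4/5 2; 0 0 0 1]

T = [-1/5 0 3/5 5; 0 1 0 -4; -7/5 0 -4/5 2; 0 0 0 1]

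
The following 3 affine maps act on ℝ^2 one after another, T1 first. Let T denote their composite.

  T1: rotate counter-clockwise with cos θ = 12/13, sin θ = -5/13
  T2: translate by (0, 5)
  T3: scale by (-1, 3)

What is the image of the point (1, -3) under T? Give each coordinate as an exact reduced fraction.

T1 rotate counter-clockwise with cos θ = 12/13, sin θ = -5/13: (1, -3) → (-3/13, -41/13)
T2 translate by (0, 5): (-3/13, -41/13) → (-3/13, 24/13)
T3 scale by (-1, 3): (-3/13, 24/13) → (3/13, 72/13)

T(p) = (3/13, 72/13)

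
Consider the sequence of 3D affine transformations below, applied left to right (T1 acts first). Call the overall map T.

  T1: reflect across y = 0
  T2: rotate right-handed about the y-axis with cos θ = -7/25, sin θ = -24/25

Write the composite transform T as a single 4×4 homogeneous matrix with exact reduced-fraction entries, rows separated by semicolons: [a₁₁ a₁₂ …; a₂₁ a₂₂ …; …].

T1 = [1 0 0 0; 0 -1 0 0; 0 0 1 0; 0 0 0 1]
T2·T1 = [-7/25 0 -24/25 0; 0 -1 0 0; 24/25 0 -7/25 0; 0 0 0 1]

T = [-7/25 0 -24/25 0; 0 -1 0 0; 24/25 0 -7/25 0; 0 0 0 1]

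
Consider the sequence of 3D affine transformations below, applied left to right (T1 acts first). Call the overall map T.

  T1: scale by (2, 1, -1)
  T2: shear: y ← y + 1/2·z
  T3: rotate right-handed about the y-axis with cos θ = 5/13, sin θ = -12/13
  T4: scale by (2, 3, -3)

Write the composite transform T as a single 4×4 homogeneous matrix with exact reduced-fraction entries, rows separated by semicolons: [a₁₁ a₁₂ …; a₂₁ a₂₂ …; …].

T1 = [2 0 0 0; 0 1 0 0; 0 0 -1 0; 0 0 0 1]
T2·T1 = [2 0 0 0; 0 1 -1/2 0; 0 0 -1 0; 0 0 0 1]
T3·…·T1 = [10/13 0 12/13 0; 0 1 -1/2 0; 24/13 0 -5/13 0; 0 0 0 1]
T4·…·T1 = [20/13 0 24/13 0; 0 3 -3/2 0; -72/13 0 15/13 0; 0 0 0 1]

T = [20/13 0 24/13 0; 0 3 -3/2 0; -72/13 0 15/13 0; 0 0 0 1]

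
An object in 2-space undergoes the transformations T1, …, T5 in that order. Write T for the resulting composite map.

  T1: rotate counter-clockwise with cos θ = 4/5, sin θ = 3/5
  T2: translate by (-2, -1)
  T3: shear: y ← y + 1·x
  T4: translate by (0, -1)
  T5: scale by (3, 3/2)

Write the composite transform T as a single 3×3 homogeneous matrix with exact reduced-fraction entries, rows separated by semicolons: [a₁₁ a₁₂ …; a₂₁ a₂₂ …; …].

T1 = [4/5 -3/5 0; 3/5 4/5 0; 0 0 1]
T2·T1 = [4/5 -3/5 -2; 3/5 4/5 -1; 0 0 1]
T3·…·T1 = [4/5 -3/5 -2; 7/5 1/5 -3; 0 0 1]
T4·…·T1 = [4/5 -3/5 -2; 7/5 1/5 -4; 0 0 1]
T5·…·T1 = [12/5 -9/5 -6; 21/10 3/10 -6; 0 0 1]

T = [12/5 -9/5 -6; 21/10 3/10 -6; 0 0 1]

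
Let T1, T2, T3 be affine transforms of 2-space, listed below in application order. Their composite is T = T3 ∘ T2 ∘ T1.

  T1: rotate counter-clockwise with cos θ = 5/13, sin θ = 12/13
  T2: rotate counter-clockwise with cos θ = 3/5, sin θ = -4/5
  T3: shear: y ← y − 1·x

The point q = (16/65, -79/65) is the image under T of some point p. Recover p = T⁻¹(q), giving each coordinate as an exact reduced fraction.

p = (0, -1)

T1 = [5/13 -12/13 0; 12/13 5/13 0; 0 0 1]
T2·T1 = [63/65 -16/65 0; 16/65 63/65 0; 0 0 1]
T3·…·T1 = [63/65 -16/65 0; -47/65 79/65 0; 0 0 1]
det M = 1; M⁻¹ = [79/65 16/65 0; 47/65 63/65 0; 0 0 1]
M⁻¹ · (16/65, -79/65)ᵀ = (0, -1)ᵀ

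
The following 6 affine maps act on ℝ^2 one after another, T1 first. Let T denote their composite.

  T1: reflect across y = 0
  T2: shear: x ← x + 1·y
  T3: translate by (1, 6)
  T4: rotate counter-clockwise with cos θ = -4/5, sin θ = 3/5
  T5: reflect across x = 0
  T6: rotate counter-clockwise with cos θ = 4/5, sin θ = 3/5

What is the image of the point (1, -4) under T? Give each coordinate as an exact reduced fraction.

T(p) = (282/25, 74/25)

T1 reflect across y = 0: (1, -4) → (1, 4)
T2 shear: x ← x + 1·y: (1, 4) → (5, 4)
T3 translate by (1, 6): (5, 4) → (6, 10)
T4 rotate counter-clockwise with cos θ = -4/5, sin θ = 3/5: (6, 10) → (-54/5, -22/5)
T5 reflect across x = 0: (-54/5, -22/5) → (54/5, -22/5)
T6 rotate counter-clockwise with cos θ = 4/5, sin θ = 3/5: (54/5, -22/5) → (282/25, 74/25)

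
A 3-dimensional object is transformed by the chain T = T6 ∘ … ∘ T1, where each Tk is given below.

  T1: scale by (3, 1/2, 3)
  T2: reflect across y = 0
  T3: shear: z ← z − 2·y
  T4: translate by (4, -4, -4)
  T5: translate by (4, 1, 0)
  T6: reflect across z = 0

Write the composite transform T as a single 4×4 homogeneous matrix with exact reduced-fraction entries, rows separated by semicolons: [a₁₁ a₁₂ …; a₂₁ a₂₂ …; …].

T = [3 0 0 8; 0 -1/2 0 -3; 0 -1 -3 4; 0 0 0 1]

T1 = [3 0 0 0; 0 1/2 0 0; 0 0 3 0; 0 0 0 1]
T2·T1 = [3 0 0 0; 0 -1/2 0 0; 0 0 3 0; 0 0 0 1]
T3·…·T1 = [3 0 0 0; 0 -1/2 0 0; 0 1 3 0; 0 0 0 1]
T4·…·T1 = [3 0 0 4; 0 -1/2 0 -4; 0 1 3 -4; 0 0 0 1]
T5·…·T1 = [3 0 0 8; 0 -1/2 0 -3; 0 1 3 -4; 0 0 0 1]
T6·…·T1 = [3 0 0 8; 0 -1/2 0 -3; 0 -1 -3 4; 0 0 0 1]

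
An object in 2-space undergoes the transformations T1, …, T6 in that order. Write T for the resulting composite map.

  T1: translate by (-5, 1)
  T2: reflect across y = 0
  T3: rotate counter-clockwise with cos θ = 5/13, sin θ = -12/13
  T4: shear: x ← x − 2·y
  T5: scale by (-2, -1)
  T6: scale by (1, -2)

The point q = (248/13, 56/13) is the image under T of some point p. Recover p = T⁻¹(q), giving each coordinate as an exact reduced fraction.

T1 = [1 0 -5; 0 1 1; 0 0 1]
T2·T1 = [1 0 -5; 0 -1 -1; 0 0 1]
T3·…·T1 = [5/13 -12/13 -37/13; -12/13 -5/13 55/13; 0 0 1]
T4·…·T1 = [29/13 -2/13 -147/13; -12/13 -5/13 55/13; 0 0 1]
T5·…·T1 = [-58/13 4/13 294/13; 12/13 5/13 -55/13; 0 0 1]
T6·…·T1 = [-58/13 4/13 294/13; -24/13 -10/13 110/13; 0 0 1]
det M = 4; M⁻¹ = [-5/26 -1/13 5; 6/13 -29/26 -1; 0 0 1]
M⁻¹ · (248/13, 56/13)ᵀ = (1, 3)ᵀ

p = (1, 3)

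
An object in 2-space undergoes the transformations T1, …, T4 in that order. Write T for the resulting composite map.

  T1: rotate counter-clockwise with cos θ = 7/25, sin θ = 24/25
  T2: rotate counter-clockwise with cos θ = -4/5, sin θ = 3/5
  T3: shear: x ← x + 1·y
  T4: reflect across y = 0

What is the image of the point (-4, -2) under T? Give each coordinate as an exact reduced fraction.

T(p) = (6, -4)

T1 rotate counter-clockwise with cos θ = 7/25, sin θ = 24/25: (-4, -2) → (4/5, -22/5)
T2 rotate counter-clockwise with cos θ = -4/5, sin θ = 3/5: (4/5, -22/5) → (2, 4)
T3 shear: x ← x + 1·y: (2, 4) → (6, 4)
T4 reflect across y = 0: (6, 4) → (6, -4)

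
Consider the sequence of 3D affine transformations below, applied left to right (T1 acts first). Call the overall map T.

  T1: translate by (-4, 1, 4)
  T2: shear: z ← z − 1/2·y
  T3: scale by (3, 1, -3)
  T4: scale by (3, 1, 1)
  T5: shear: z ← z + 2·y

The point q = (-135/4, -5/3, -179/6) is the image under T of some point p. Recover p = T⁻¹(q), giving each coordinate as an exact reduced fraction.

p = (1/4, -8/3, 4)

T1 = [1 0 0 -4; 0 1 0 1; 0 0 1 4; 0 0 0 1]
T2·T1 = [1 0 0 -4; 0 1 0 1; 0 -1/2 1 7/2; 0 0 0 1]
T3·…·T1 = [3 0 0 -12; 0 1 0 1; 0 3/2 -3 -21/2; 0 0 0 1]
T4·…·T1 = [9 0 0 -36; 0 1 0 1; 0 3/2 -3 -21/2; 0 0 0 1]
T5·…·T1 = [9 0 0 -36; 0 1 0 1; 0 7/2 -3 -17/2; 0 0 0 1]
det M = -27; M⁻¹ = [1/9 0 0 4; 0 1 0 -1; 0 7/6 -1/3 -4; 0 0 0 1]
M⁻¹ · (-135/4, -5/3, -179/6)ᵀ = (1/4, -8/3, 4)ᵀ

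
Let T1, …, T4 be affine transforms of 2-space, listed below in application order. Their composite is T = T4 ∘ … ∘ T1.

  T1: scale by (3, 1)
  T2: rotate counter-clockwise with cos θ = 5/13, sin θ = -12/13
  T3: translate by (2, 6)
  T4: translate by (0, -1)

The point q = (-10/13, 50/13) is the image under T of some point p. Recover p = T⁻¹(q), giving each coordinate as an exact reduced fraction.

p = (0, -3)

T1 = [3 0 0; 0 1 0; 0 0 1]
T2·T1 = [15/13 12/13 0; -36/13 5/13 0; 0 0 1]
T3·…·T1 = [15/13 12/13 2; -36/13 5/13 6; 0 0 1]
T4·…·T1 = [15/13 12/13 2; -36/13 5/13 5; 0 0 1]
det M = 3; M⁻¹ = [5/39 -4/13 50/39; 12/13 5/13 -49/13; 0 0 1]
M⁻¹ · (-10/13, 50/13)ᵀ = (0, -3)ᵀ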